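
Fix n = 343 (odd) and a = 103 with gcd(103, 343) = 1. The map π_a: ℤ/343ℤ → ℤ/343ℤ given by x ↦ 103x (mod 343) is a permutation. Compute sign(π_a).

Start at x=159: 159 → 256 → 300 → 30 → 3 → 309 → 271 → … (one orbit).
The orbit structure of x ↦ 103x mod 343: 4 orbits of sizes [294, 42, 6, 1].
sign(π) = (−1)^{n − #cycles} = (−1)^{343−4} = (−1)^339 = -1.
Via Zolotarev, sign(π_{103}) = (103|343) = -1.

-1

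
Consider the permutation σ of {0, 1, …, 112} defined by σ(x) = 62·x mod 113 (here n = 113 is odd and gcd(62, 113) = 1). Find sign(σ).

Start at x=106: 106 → 18 → 99 → 36 → 85 → 72 → 57 → … (one orbit).
Cycle type of π: 56×2 + 1; total 3 cycles.
113 − 3 = 110 transpositions; sign(π) = (−1)^110 = +1.

+1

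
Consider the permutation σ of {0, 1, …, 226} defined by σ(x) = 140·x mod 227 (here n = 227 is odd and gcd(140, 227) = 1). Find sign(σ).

-1

Start at x=160: 160 → 154 → 222 → 208 → 64 → 107 → 225 → … (one orbit).
The orbit structure of x ↦ 140x mod 227: 2 orbits of sizes [226, 1].
Σ(ℓ_i−1) = 227−2 = 225; sign = (−1)^225 = -1.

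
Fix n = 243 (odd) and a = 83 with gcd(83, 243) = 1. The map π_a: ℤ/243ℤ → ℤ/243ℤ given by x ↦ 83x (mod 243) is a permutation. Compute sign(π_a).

-1

Start at x=131: 131 → 181 → 200 → 76 → 233 → 142 → 122 → … (one orbit).
Cycle lengths of π_83 on ℤ/243ℤ: [162, 54, 18, 6, 2, 1]; 6 cycles in total.
n − c = 243 − 6 = 237; sign = (−1)^237 = -1.
Via Zolotarev, sign(π_{83}) = (83|243) = -1.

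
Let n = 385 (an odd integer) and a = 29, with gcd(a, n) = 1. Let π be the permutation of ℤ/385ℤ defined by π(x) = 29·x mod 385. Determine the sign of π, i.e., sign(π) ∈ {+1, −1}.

Start at x=134: 134 → 36 → 274 → 246 → 204 → 141 → 239 → … (one orbit).
56 cycles of lengths [10, 10, 10, 10, 10, 10, 10, 10, 10, 10, 10, 10, 10, 10, 10, 10, 10, 10, 10, 10, 10, 10, 10, 10, 10, 10, 10, 10, 10, 10, 10, 10, 10, 10, 10, 2, 2, 2, 2, 2, 2, 2, 2, 2, 2, 2, 2, 2, 2, 1, 1, 1, 1, 1, 1, 1].
n − c = 385 − 56 = 329; sign = (−1)^329 = -1.
Via Zolotarev, sign(π_{29}) = (29|385) = -1.

-1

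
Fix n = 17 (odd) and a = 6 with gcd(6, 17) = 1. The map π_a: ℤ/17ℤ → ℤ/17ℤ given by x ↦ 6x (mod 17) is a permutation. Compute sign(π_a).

Orbit of 3 under x↦6x: [3, 1, 6, 2, 12, 4, 7]… (length divides ord_17(6)).
The orbit structure of x ↦ 6x mod 17: 2 orbits of sizes [16, 1].
17 − 2 = 15 transpositions; sign(π) = (−1)^15 = -1.

-1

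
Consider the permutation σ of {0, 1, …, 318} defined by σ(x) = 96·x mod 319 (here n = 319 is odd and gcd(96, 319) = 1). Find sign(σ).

Start at x=183: 183 → 23 → 294 → 152 → 237 → 103 → 318 → … (one orbit).
Cycle lengths of π_96 on ℤ/319ℤ: [70, 70, 70, 70, 14, 14, 10, 1]; 8 cycles in total.
With 8 cycles on 319 points, sign = (−1)^{319−8} = -1.
(96|319)_J = -1 (Zolotarev's lemma cross-check).

-1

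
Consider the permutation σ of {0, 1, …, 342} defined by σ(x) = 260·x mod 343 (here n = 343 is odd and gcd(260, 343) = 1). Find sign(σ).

+1

Start at x=218: 218 → 85 → 148 → 64 → 176 → 141 → 302 → … (one orbit).
The orbit structure of x ↦ 260x mod 343: 19 orbits of sizes [49, 49, 49, 49, 49, 49, 7, 7, 7, 7, 7, 7, 1, 1, 1, 1, 1, 1, 1].
n − c = 343 − 19 = 324; sign = (−1)^324 = +1.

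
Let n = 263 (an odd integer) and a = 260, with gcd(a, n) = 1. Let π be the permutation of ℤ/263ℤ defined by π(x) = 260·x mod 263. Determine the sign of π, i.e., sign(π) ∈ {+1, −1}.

Start at x=135: 135 → 121 → 163 → 37 → 152 → 70 → 53 → … (one orbit).
The orbit structure of x ↦ 260x mod 263: 2 orbits of sizes [262, 1].
263 − 2 = 261 transpositions; sign(π) = (−1)^261 = -1.
(260|263)_J = -1 (Zolotarev's lemma cross-check).

-1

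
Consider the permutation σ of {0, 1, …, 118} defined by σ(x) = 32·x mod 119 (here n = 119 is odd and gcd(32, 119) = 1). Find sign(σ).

+1

Orbit of 16 under x↦32x: [16, 36, 81, 93, 1, 32, 72]… (length divides ord_119(32)).
Cycle lengths of π_32 on ℤ/119ℤ: [24, 24, 24, 24, 8, 8, 3, 3, 1]; 9 cycles in total.
9 cycles on 119: each ℓ→(−1)^(ℓ−1), product (−1)^110 = +1.
(32|119)_J = +1 (Zolotarev's lemma cross-check).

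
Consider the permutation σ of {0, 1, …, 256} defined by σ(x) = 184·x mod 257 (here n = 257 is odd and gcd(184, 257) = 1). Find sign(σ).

+1

Trace 197: π^k(197) = [197, 11, 225, 23, 120, 235, 64] for k=0..6.
The orbit structure of x ↦ 184x mod 257: 5 orbits of sizes [64, 64, 64, 64, 1].
n − c = 257 − 5 = 252; sign = (−1)^252 = +1.
(184|257)_J = +1 (Zolotarev's lemma cross-check).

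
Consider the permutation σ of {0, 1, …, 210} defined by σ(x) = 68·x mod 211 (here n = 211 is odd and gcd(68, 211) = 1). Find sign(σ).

-1

Orbit of 107 under x↦68x: [107, 102, 184, 63, 64, 132, 114]… (length divides ord_211(68)).
Cycle lengths of π_68 on ℤ/211ℤ: [70, 70, 70, 1]; 4 cycles in total.
n − c = 211 − 4 = 207; sign = (−1)^207 = -1.
Via Zolotarev, sign(π_{68}) = (68|211) = -1.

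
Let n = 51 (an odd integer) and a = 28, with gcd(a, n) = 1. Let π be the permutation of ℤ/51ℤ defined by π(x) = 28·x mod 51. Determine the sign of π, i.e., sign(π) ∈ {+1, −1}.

-1

Orbit of 49 under x↦28x: [49, 46, 13, 7, 43, 31, 1]… (length divides ord_51(28)).
Cycle type of π: 16×3 + 1×3; total 6 cycles.
Σ(ℓ_i−1) = 51−6 = 45; sign = (−1)^45 = -1.
Check: (28/51) = -1 by Zolotarev.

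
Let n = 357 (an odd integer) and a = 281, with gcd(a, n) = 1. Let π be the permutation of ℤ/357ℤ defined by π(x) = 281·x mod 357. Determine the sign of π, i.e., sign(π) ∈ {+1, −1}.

Start at x=1: 1 → 281 → 64 → 134 → 169 → 8 → 106 → … (one orbit).
Cycle type of π: 8×42 + 2×7 + 1×7; total 56 cycles.
n − c = 357 − 56 = 301; sign = (−1)^301 = -1.
The Jacobi symbol (281|357) = -1 (Zolotarev) agrees.

-1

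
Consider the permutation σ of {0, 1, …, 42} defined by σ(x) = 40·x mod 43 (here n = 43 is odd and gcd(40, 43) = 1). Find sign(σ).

+1

Orbit of 10 under x↦40x: [10, 13, 4, 31, 36, 21, 23]… (length divides ord_43(40)).
Cycle lengths of π_40 on ℤ/43ℤ: [21, 21, 1]; 3 cycles in total.
3 cycles on 43: each ℓ→(−1)^(ℓ−1), product (−1)^40 = +1.
Via Zolotarev, sign(π_{40}) = (40|43) = +1.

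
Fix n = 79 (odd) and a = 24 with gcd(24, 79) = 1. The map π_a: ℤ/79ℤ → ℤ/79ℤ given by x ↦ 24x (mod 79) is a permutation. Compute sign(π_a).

Trace 23: π^k(23) = [23, 78, 55, 56, 1, 24] for k=0..5.
Cycle lengths of π_24 on ℤ/79ℤ: [6, 6, 6, 6, 6, 6, 6, 6, 6, 6, 6, 6, 6, 1]; 14 cycles in total.
With 14 cycles on 79 points, sign = (−1)^{79−14} = -1.
(24|79)_J = -1 (Zolotarev's lemma cross-check).

-1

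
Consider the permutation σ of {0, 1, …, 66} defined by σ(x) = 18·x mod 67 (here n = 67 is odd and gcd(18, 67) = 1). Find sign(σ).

-1

Start at x=50: 50 → 29 → 53 → 16 → 20 → 25 → 48 → … (one orbit).
π_18 has 2 disjoint cycles with lengths [66, 1] on {0,…,66}.
With 2 cycles on 67 points, sign = (−1)^{67−2} = -1.
The Jacobi symbol (18|67) = -1 (Zolotarev) agrees.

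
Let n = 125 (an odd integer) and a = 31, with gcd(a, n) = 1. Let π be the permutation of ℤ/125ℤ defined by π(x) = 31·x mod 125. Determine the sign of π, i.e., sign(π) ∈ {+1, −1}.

Orbit of 111 under x↦31x: [111, 66, 46, 51, 81, 11, 91]… (length divides ord_125(31)).
13 cycles of lengths [25, 25, 25, 25, 5, 5, 5, 5, 1, 1, 1, 1, 1].
13 cycles on 125: each ℓ→(−1)^(ℓ−1), product (−1)^112 = +1.
Check: (31/125) = +1 by Zolotarev.

+1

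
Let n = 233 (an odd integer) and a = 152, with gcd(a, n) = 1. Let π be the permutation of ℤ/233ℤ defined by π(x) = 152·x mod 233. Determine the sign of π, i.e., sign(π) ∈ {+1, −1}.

Trace 16: π^k(16) = [16, 102, 126, 46, 2, 71, 74] for k=0..6.
9 cycles of lengths [29, 29, 29, 29, 29, 29, 29, 29, 1].
9 cycles on 233: each ℓ→(−1)^(ℓ−1), product (−1)^224 = +1.
The Jacobi symbol (152|233) = +1 (Zolotarev) agrees.

+1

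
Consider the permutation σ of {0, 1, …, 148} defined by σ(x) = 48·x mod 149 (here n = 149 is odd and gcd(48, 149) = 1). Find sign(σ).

-1

Orbit of 17 under x↦48x: [17, 71, 130, 131, 30, 99, 133]… (length divides ord_149(48)).
Cycle lengths of π_48 on ℤ/149ℤ: [148, 1]; 2 cycles in total.
2 cycles on 149: each ℓ→(−1)^(ℓ−1), product (−1)^147 = -1.
The Jacobi symbol (48|149) = -1 (Zolotarev) agrees.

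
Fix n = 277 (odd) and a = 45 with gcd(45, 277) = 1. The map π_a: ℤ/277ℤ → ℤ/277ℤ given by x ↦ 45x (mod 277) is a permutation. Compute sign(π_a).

-1

Trace 242: π^k(242) = [242, 87, 37, 3, 135, 258, 253] for k=0..6.
Decompose π into cycles: lengths [276, 1] (2 cycles, including the fixed point 0).
2 cycles on 277: each ℓ→(−1)^(ℓ−1), product (−1)^275 = -1.
Via Zolotarev, sign(π_{45}) = (45|277) = -1.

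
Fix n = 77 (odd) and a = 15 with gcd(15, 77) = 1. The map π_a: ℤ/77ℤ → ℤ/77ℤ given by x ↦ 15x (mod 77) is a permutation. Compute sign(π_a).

+1

Start at x=15: 15 → 71 → 64 → 36 → 1 → 15 (one orbit).
21 cycles of lengths [5, 5, 5, 5, 5, 5, 5, 5, 5, 5, 5, 5, 5, 5, 1, 1, 1, 1, 1, 1, 1].
77 − 21 = 56 transpositions; sign(π) = (−1)^56 = +1.
(15|77)_J = +1 (Zolotarev's lemma cross-check).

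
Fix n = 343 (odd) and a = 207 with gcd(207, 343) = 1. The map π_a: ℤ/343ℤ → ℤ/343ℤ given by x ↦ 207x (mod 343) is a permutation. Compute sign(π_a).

+1

Trace 88: π^k(88) = [88, 37, 113, 67, 149, 316, 242] for k=0..6.
π_207 has 7 disjoint cycles with lengths [147, 147, 21, 21, 3, 3, 1] on {0,…,342}.
Σ(ℓ_i−1) = 343−7 = 336; sign = (−1)^336 = +1.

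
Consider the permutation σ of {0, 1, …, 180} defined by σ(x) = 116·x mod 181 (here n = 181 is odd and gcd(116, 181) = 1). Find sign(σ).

+1

Trace 142: π^k(142) = [142, 1, 116, 62, 133, 43, 101] for k=0..6.
The orbit structure of x ↦ 116x mod 181: 11 orbits of sizes [18, 18, 18, 18, 18, 18, 18, 18, 18, 18, 1].
sign(π) = (−1)^{n − #cycles} = (−1)^{181−11} = (−1)^170 = +1.
The Jacobi symbol (116|181) = +1 (Zolotarev) agrees.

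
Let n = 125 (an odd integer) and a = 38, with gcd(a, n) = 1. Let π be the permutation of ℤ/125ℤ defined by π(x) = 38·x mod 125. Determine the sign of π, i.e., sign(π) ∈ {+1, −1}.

Orbit of 98 under x↦38x: [98, 99, 12, 81, 78, 89, 7]… (length divides ord_125(38)).
π_38 has 4 disjoint cycles with lengths [100, 20, 4, 1] on {0,…,124}.
125 − 4 = 121 transpositions; sign(π) = (−1)^121 = -1.
Via Zolotarev, sign(π_{38}) = (38|125) = -1.

-1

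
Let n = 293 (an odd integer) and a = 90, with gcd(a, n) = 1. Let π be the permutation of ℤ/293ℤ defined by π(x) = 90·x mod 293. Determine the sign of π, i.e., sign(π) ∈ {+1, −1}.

+1

Trace 268: π^k(268) = [268, 94, 256, 186, 39, 287, 46] for k=0..6.
5 cycles of lengths [73, 73, 73, 73, 1].
293 − 5 = 288 transpositions; sign(π) = (−1)^288 = +1.
Zolotarev: (90|293) = +1, matching the cycle-count sign.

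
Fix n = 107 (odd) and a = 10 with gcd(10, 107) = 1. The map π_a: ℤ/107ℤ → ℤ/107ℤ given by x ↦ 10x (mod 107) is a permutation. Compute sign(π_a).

+1

Start at x=69: 69 → 48 → 52 → 92 → 64 → 105 → 87 → … (one orbit).
The orbit structure of x ↦ 10x mod 107: 3 orbits of sizes [53, 53, 1].
n − c = 107 − 3 = 104; sign = (−1)^104 = +1.
Via Zolotarev, sign(π_{10}) = (10|107) = +1.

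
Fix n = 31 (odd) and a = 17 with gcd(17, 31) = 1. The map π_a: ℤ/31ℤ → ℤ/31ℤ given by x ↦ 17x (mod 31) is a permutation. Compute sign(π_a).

Start at x=5: 5 → 23 → 19 → 13 → 4 → 6 → 9 → … (one orbit).
Cycle lengths of π_17 on ℤ/31ℤ: [30, 1]; 2 cycles in total.
sign(π) = (−1)^{n − #cycles} = (−1)^{31−2} = (−1)^29 = -1.

-1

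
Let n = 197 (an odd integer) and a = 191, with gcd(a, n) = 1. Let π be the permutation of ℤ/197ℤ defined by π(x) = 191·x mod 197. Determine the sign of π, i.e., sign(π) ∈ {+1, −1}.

Orbit of 178 under x↦191x: [178, 114, 104, 164, 1, 191, 36]… (length divides ord_197(191)).
Cycle lengths of π_191 on ℤ/197ℤ: [7, 7, 7, 7, 7, 7, 7, 7, 7, 7, 7, 7, 7, 7, 7, 7, 7, 7, 7, 7, 7, 7, 7, 7, 7, 7, 7, 7, 1]; 29 cycles in total.
197 − 29 = 168 transpositions; sign(π) = (−1)^168 = +1.
Zolotarev: (191|197) = +1, matching the cycle-count sign.

+1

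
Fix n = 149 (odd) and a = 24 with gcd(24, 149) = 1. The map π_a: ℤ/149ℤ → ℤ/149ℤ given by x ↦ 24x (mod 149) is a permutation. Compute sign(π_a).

+1

Trace 6: π^k(6) = [6, 144, 29, 100, 16, 86, 127] for k=0..6.
3 cycles of lengths [74, 74, 1].
sign(π) = (−1)^{n − #cycles} = (−1)^{149−3} = (−1)^146 = +1.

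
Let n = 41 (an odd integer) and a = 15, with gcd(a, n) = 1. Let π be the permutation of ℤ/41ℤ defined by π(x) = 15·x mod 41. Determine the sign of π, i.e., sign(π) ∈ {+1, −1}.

Start at x=11: 11 → 1 → 15 → 20 → 13 → 31 → 14 → … (one orbit).
The orbit structure of x ↦ 15x mod 41: 2 orbits of sizes [40, 1].
2 cycles on 41: each ℓ→(−1)^(ℓ−1), product (−1)^39 = -1.
(15|41)_J = -1 (Zolotarev's lemma cross-check).

-1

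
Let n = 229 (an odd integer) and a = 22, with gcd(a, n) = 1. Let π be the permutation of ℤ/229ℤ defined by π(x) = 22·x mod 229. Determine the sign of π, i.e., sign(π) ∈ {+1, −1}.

Start at x=143: 143 → 169 → 54 → 43 → 30 → 202 → 93 → … (one orbit).
Cycle type of π: 76×3 + 1; total 4 cycles.
Σ(ℓ_i−1) = 229−4 = 225; sign = (−1)^225 = -1.

-1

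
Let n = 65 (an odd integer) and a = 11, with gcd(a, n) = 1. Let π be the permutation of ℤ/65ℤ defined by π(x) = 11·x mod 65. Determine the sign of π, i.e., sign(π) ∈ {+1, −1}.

Orbit of 1 under x↦11x: [1, 11, 56, 31, 16, 46, 51]… (length divides ord_65(11)).
Cycle type of π: 12×5 + 1×5; total 10 cycles.
sign(π) = (−1)^{n − #cycles} = (−1)^{65−10} = (−1)^55 = -1.

-1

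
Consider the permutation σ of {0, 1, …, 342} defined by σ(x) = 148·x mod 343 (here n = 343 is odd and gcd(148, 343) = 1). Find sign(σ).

Start at x=99: 99 → 246 → 50 → 197 → 1 → 148 → 295 → 99 (one orbit).
The orbit structure of x ↦ 148x mod 343: 91 orbits of sizes [7, 7, 7, 7, 7, 7, 7, 7, 7, 7, 7, 7, 7, 7, 7, 7, 7, 7, 7, 7, 7, 7, 7, 7, 7, 7, 7, 7, 7, 7, 7, 7, 7, 7, 7, 7, 7, 7, 7, 7, 7, 7, 1, 1, 1, 1, 1, 1, 1, 1, 1, 1, 1, 1, 1, 1, 1, 1, 1, 1, 1, 1, 1, 1, 1, 1, 1, 1, 1, 1, 1, 1, 1, 1, 1, 1, 1, 1, 1, 1, 1, 1, 1, 1, 1, 1, 1, 1, 1, 1, 1].
sign(π) = (−1)^{n − #cycles} = (−1)^{343−91} = (−1)^252 = +1.

+1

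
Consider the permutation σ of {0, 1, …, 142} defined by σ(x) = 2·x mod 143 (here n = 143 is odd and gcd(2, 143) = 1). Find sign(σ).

+1

Trace 21: π^k(21) = [21, 42, 84, 25, 50, 100, 57] for k=0..6.
Decompose π into cycles: lengths [60, 60, 12, 10, 1] (5 cycles, including the fixed point 0).
143 − 5 = 138 transpositions; sign(π) = (−1)^138 = +1.
Zolotarev: (2|143) = +1, matching the cycle-count sign.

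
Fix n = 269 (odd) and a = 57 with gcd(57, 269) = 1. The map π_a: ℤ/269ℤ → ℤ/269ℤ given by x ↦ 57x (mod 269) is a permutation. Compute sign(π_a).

+1

Trace 239: π^k(239) = [239, 173, 177, 136, 220, 166, 47] for k=0..6.
The orbit structure of x ↦ 57x mod 269: 5 orbits of sizes [67, 67, 67, 67, 1].
With 5 cycles on 269 points, sign = (−1)^{269−5} = +1.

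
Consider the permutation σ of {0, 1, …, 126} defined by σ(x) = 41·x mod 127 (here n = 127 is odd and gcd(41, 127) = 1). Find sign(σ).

Start at x=34: 34 → 124 → 4 → 37 → 120 → 94 → 44 → … (one orbit).
Cycle lengths of π_41 on ℤ/127ℤ: [63, 63, 1]; 3 cycles in total.
n − c = 127 − 3 = 124; sign = (−1)^124 = +1.

+1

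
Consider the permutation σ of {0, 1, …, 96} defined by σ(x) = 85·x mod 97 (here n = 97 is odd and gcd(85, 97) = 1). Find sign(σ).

Trace 64: π^k(64) = [64, 8, 1, 85, 47, 18, 75] for k=0..6.
Cycle type of π: 16×6 + 1; total 7 cycles.
With 7 cycles on 97 points, sign = (−1)^{97−7} = +1.
The Jacobi symbol (85|97) = +1 (Zolotarev) agrees.

+1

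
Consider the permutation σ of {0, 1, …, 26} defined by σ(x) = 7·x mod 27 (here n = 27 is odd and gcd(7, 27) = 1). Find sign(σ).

+1

Orbit of 25 under x↦7x: [25, 13, 10, 16, 4, 1, 7]… (length divides ord_27(7)).
7 cycles of lengths [9, 9, 3, 3, 1, 1, 1].
27 − 7 = 20 transpositions; sign(π) = (−1)^20 = +1.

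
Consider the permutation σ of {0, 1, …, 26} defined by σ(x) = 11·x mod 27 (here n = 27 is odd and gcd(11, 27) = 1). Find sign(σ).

-1

Orbit of 19 under x↦11x: [19, 20, 4, 17, 25, 5, 1]… (length divides ord_27(11)).
Cycle type of π: 18 + 6 + 2 + 1; total 4 cycles.
27 − 4 = 23 transpositions; sign(π) = (−1)^23 = -1.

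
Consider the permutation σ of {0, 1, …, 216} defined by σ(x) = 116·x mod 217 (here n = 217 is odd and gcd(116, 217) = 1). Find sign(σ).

-1

Trace 32: π^k(32) = [32, 23, 64, 46, 128, 92, 39] for k=0..6.
Cycle type of π: 30×6 + 10×3 + 3×2 + 1; total 12 cycles.
12 cycles on 217: each ℓ→(−1)^(ℓ−1), product (−1)^205 = -1.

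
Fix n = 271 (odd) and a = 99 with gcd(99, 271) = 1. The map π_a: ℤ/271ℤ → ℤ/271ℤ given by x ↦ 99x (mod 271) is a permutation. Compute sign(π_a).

Start at x=126: 126 → 8 → 250 → 89 → 139 → 211 → 22 → … (one orbit).
π_99 has 3 disjoint cycles with lengths [135, 135, 1] on {0,…,270}.
271 − 3 = 268 transpositions; sign(π) = (−1)^268 = +1.
Check: (99/271) = +1 by Zolotarev.

+1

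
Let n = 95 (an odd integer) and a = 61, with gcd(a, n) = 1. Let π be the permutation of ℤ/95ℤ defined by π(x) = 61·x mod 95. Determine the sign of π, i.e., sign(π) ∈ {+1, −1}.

Trace 11: π^k(11) = [11, 6, 81, 1, 61, 16, 26] for k=0..6.
Cycle type of π: 9×10 + 1×5; total 15 cycles.
15 cycles on 95: each ℓ→(−1)^(ℓ−1), product (−1)^80 = +1.

+1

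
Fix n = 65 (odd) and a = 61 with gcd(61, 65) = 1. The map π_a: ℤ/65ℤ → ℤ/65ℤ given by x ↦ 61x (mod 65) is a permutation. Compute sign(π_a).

Orbit of 16 under x↦61x: [16, 1, 61]… (length divides ord_65(61)).
Decompose π into cycles: lengths [3, 3, 3, 3, 3, 3, 3, 3, 3, 3, 3, 3, 3, 3, 3, 3, 3, 3, 3, 3, 1, 1, 1, 1, 1] (25 cycles, including the fixed point 0).
25 cycles on 65: each ℓ→(−1)^(ℓ−1), product (−1)^40 = +1.
Check: (61/65) = +1 by Zolotarev.

+1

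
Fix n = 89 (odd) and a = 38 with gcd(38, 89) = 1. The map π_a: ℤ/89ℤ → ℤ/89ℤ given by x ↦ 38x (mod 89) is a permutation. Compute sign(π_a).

Trace 86: π^k(86) = [86, 64, 29, 34, 46, 57, 30] for k=0..6.
Decompose π into cycles: lengths [88, 1] (2 cycles, including the fixed point 0).
89 − 2 = 87 transpositions; sign(π) = (−1)^87 = -1.
Via Zolotarev, sign(π_{38}) = (38|89) = -1.

-1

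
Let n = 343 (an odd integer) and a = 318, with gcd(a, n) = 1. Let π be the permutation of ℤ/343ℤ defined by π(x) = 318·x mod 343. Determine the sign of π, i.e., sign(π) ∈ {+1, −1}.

Orbit of 289 under x↦318x: [289, 321, 207, 313, 64, 115, 212]… (length divides ord_343(318)).
Cycle type of π: 294 + 42 + 6 + 1; total 4 cycles.
n − c = 343 − 4 = 339; sign = (−1)^339 = -1.
The Jacobi symbol (318|343) = -1 (Zolotarev) agrees.

-1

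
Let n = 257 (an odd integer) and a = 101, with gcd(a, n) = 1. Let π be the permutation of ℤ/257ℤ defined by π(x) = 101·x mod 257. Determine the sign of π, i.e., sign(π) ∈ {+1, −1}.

Trace 203: π^k(203) = [203, 200, 154, 134, 170, 208, 191] for k=0..6.
Cycle lengths of π_101 on ℤ/257ℤ: [256, 1]; 2 cycles in total.
Σ(ℓ_i−1) = 257−2 = 255; sign = (−1)^255 = -1.

-1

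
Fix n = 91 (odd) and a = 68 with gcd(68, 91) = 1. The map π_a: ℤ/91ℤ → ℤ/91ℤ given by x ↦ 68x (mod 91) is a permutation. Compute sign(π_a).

Start at x=87: 87 → 1 → 68 → 74 → 27 → 16 → 87 (one orbit).
18 cycles of lengths [6, 6, 6, 6, 6, 6, 6, 6, 6, 6, 6, 6, 6, 3, 3, 3, 3, 1].
With 18 cycles on 91 points, sign = (−1)^{91−18} = -1.
The Jacobi symbol (68|91) = -1 (Zolotarev) agrees.

-1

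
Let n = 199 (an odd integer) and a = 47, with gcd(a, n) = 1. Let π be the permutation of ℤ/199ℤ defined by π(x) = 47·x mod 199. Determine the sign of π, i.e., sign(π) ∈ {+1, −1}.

+1

Start at x=58: 58 → 139 → 165 → 193 → 116 → 79 → 131 → … (one orbit).
π_47 has 3 disjoint cycles with lengths [99, 99, 1] on {0,…,198}.
With 3 cycles on 199 points, sign = (−1)^{199−3} = +1.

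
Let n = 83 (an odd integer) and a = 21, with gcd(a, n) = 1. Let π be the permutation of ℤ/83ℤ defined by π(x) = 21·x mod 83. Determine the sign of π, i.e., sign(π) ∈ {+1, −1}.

+1

Trace 41: π^k(41) = [41, 31, 70, 59, 77, 40, 10] for k=0..6.
π_21 has 3 disjoint cycles with lengths [41, 41, 1] on {0,…,82}.
With 3 cycles on 83 points, sign = (−1)^{83−3} = +1.
Check: (21/83) = +1 by Zolotarev.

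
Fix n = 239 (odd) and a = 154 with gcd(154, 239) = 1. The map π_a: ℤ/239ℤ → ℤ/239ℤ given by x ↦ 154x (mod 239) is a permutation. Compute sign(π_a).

Orbit of 133 under x↦154x: [133, 167, 145, 103, 88, 168, 60]… (length divides ord_239(154)).
Cycle type of π: 238 + 1; total 2 cycles.
n − c = 239 − 2 = 237; sign = (−1)^237 = -1.
Zolotarev: (154|239) = -1, matching the cycle-count sign.

-1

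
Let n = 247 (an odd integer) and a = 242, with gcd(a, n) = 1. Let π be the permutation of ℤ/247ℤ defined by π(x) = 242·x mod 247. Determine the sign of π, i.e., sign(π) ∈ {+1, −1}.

Trace 18: π^k(18) = [18, 157, 203, 220, 135, 66, 164] for k=0..6.
The orbit structure of x ↦ 242x mod 247: 11 orbits of sizes [36, 36, 36, 36, 36, 36, 18, 4, 4, 4, 1].
n − c = 247 − 11 = 236; sign = (−1)^236 = +1.

+1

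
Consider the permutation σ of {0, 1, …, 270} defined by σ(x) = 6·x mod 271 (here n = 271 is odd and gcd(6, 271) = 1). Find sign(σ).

Orbit of 64 under x↦6x: [64, 113, 136, 3, 18, 108, 106]… (length divides ord_271(6)).
2 cycles of lengths [270, 1].
271 − 2 = 269 transpositions; sign(π) = (−1)^269 = -1.

-1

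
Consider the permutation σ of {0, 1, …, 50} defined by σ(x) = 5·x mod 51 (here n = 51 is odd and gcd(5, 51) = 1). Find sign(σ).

Orbit of 11 under x↦5x: [11, 4, 20, 49, 41, 1, 5]… (length divides ord_51(5)).
Cycle type of π: 16×3 + 2 + 1; total 5 cycles.
sign(π) = (−1)^{n − #cycles} = (−1)^{51−5} = (−1)^46 = +1.

+1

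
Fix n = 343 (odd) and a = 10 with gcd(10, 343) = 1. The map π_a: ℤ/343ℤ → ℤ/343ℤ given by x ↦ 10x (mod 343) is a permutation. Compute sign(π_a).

Trace 100: π^k(100) = [100, 314, 53, 187, 155, 178, 65] for k=0..6.
Cycle type of π: 294 + 42 + 6 + 1; total 4 cycles.
With 4 cycles on 343 points, sign = (−1)^{343−4} = -1.
Check: (10/343) = -1 by Zolotarev.

-1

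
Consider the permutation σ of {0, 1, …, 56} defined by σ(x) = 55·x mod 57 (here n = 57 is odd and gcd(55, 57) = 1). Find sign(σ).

Trace 4: π^k(4) = [4, 49, 16, 25, 7, 43, 28] for k=0..6.
Decompose π into cycles: lengths [9, 9, 9, 9, 9, 9, 1, 1, 1] (9 cycles, including the fixed point 0).
9 cycles on 57: each ℓ→(−1)^(ℓ−1), product (−1)^48 = +1.
The Jacobi symbol (55|57) = +1 (Zolotarev) agrees.

+1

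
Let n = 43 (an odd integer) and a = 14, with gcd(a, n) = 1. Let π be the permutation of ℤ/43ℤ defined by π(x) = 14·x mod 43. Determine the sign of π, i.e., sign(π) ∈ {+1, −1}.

Trace 41: π^k(41) = [41, 15, 38, 16, 9, 40, 1] for k=0..6.
The orbit structure of x ↦ 14x mod 43: 3 orbits of sizes [21, 21, 1].
With 3 cycles on 43 points, sign = (−1)^{43−3} = +1.

+1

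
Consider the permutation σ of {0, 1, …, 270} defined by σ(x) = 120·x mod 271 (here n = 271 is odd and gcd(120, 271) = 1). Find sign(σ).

-1

Trace 201: π^k(201) = [201, 1, 120, 37, 104, 14, 54] for k=0..6.
Cycle lengths of π_120 on ℤ/271ℤ: [270, 1]; 2 cycles in total.
Σ(ℓ_i−1) = 271−2 = 269; sign = (−1)^269 = -1.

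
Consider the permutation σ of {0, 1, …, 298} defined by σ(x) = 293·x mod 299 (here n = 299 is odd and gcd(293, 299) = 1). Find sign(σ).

Orbit of 257 under x↦293x: [257, 252, 282, 102, 285, 84, 94]… (length divides ord_299(293)).
Decompose π into cycles: lengths [132, 132, 22, 12, 1] (5 cycles, including the fixed point 0).
sign(π) = (−1)^{n − #cycles} = (−1)^{299−5} = (−1)^294 = +1.

+1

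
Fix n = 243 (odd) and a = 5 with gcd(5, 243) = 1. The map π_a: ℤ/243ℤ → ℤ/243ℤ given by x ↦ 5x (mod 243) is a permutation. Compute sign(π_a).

-1

Start at x=143: 143 → 229 → 173 → 136 → 194 → 241 → 233 → … (one orbit).
Cycle type of π: 162 + 54 + 18 + 6 + 2 + 1; total 6 cycles.
6 cycles on 243: each ℓ→(−1)^(ℓ−1), product (−1)^237 = -1.
(5|243)_J = -1 (Zolotarev's lemma cross-check).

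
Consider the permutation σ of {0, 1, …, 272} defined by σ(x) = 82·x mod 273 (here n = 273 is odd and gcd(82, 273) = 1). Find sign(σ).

-1

Start at x=181: 181 → 100 → 10 → 1 → 82 → 172 → 181 (one orbit).
Cycle lengths of π_82 on ℤ/273ℤ: [6, 6, 6, 6, 6, 6, 6, 6, 6, 6, 6, 6, 6, 6, 6, 6, 6, 6, 6, 6, 6, 6, 6, 6, 6, 6, 6, 6, 6, 6, 6, 6, 6, 6, 6, 6, 6, 6, 6, 6, 6, 6, 6, 6, 6, 1, 1, 1]; 48 cycles in total.
273 − 48 = 225 transpositions; sign(π) = (−1)^225 = -1.
(82|273)_J = -1 (Zolotarev's lemma cross-check).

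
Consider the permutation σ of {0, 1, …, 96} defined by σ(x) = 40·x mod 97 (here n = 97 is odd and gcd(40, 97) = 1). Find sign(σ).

-1

Trace 22: π^k(22) = [22, 7, 86, 45, 54, 26, 70] for k=0..6.
π_40 has 2 disjoint cycles with lengths [96, 1] on {0,…,96}.
sign(π) = (−1)^{n − #cycles} = (−1)^{97−2} = (−1)^95 = -1.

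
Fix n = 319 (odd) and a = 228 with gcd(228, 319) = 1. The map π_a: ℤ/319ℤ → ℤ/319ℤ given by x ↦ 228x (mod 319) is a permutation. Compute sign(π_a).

-1

Orbit of 252 under x↦228x: [252, 36, 233, 170, 161, 23, 140]… (length divides ord_319(228)).
The orbit structure of x ↦ 228x mod 319: 10 orbits of sizes [70, 70, 70, 70, 10, 7, 7, 7, 7, 1].
sign(π) = (−1)^{n − #cycles} = (−1)^{319−10} = (−1)^309 = -1.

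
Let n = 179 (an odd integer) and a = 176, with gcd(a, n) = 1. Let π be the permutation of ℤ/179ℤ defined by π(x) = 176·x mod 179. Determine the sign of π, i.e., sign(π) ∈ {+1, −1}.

-1

Orbit of 129 under x↦176x: [129, 150, 87, 97, 67, 157, 66]… (length divides ord_179(176)).
The orbit structure of x ↦ 176x mod 179: 2 orbits of sizes [178, 1].
With 2 cycles on 179 points, sign = (−1)^{179−2} = -1.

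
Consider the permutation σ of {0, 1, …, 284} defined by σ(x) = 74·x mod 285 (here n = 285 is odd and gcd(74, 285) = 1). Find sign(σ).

Start at x=1: 1 → 74 → 61 → 239 → 16 → 44 → 121 → … (one orbit).
24 cycles of lengths [18, 18, 18, 18, 18, 18, 18, 18, 18, 18, 18, 18, 18, 18, 9, 9, 2, 2, 2, 2, 2, 2, 2, 1].
With 24 cycles on 285 points, sign = (−1)^{285−24} = -1.
Zolotarev: (74|285) = -1, matching the cycle-count sign.

-1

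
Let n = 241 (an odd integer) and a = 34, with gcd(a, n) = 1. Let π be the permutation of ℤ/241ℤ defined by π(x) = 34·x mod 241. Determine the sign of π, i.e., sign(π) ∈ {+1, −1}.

Orbit of 127 under x↦34x: [127, 221, 43, 16, 62, 180, 95]… (length divides ord_241(34)).
Decompose π into cycles: lengths [240, 1] (2 cycles, including the fixed point 0).
241 − 2 = 239 transpositions; sign(π) = (−1)^239 = -1.

-1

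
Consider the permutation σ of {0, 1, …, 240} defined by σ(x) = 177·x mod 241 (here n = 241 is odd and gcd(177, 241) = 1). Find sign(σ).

Trace 1: π^k(1) = [1, 177, 240, 64] for k=0..3.
Cycle type of π: 4×60 + 1; total 61 cycles.
sign(π) = (−1)^{n − #cycles} = (−1)^{241−61} = (−1)^180 = +1.
(177|241)_J = +1 (Zolotarev's lemma cross-check).

+1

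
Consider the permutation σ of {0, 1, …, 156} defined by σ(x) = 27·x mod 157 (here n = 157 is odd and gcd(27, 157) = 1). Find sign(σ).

+1

Start at x=108: 108 → 90 → 75 → 141 → 39 → 111 → 14 → … (one orbit).
7 cycles of lengths [26, 26, 26, 26, 26, 26, 1].
157 − 7 = 150 transpositions; sign(π) = (−1)^150 = +1.
Zolotarev: (27|157) = +1, matching the cycle-count sign.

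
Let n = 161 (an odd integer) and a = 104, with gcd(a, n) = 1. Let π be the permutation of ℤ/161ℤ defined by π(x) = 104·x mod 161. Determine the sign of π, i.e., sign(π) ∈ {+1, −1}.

-1

Start at x=141: 141 → 13 → 64 → 55 → 85 → 146 → 50 → … (one orbit).
12 cycles of lengths [22, 22, 22, 22, 22, 22, 11, 11, 2, 2, 2, 1].
161 − 12 = 149 transpositions; sign(π) = (−1)^149 = -1.
(104|161)_J = -1 (Zolotarev's lemma cross-check).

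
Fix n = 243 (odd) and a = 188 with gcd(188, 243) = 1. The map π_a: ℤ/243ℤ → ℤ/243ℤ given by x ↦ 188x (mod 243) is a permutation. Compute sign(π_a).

Start at x=190: 190 → 242 → 55 → 134 → 163 → 26 → 28 → … (one orbit).
Decompose π into cycles: lengths [18, 18, 18, 18, 18, 18, 18, 18, 18, 6, 6, 6, 6, 6, 6, 6, 6, 6, 2, 2, 2, 2, 2, 2, 2, 2, 2, 2, 2, 2, 2, 1] (32 cycles, including the fixed point 0).
243 − 32 = 211 transpositions; sign(π) = (−1)^211 = -1.
The Jacobi symbol (188|243) = -1 (Zolotarev) agrees.

-1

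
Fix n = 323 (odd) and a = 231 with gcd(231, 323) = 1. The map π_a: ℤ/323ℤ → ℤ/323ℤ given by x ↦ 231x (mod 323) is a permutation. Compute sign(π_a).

Trace 88: π^k(88) = [88, 302, 317, 229, 250, 256, 27] for k=0..6.
Decompose π into cycles: lengths [144, 144, 18, 16, 1] (5 cycles, including the fixed point 0).
Σ(ℓ_i−1) = 323−5 = 318; sign = (−1)^318 = +1.

+1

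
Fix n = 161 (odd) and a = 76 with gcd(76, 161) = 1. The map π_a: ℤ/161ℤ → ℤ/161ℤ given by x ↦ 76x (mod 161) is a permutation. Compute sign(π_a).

Start at x=20: 20 → 71 → 83 → 29 → 111 → 64 → 34 → … (one orbit).
Cycle lengths of π_76 on ℤ/161ℤ: [22, 22, 22, 22, 22, 22, 22, 2, 2, 2, 1]; 11 cycles in total.
Σ(ℓ_i−1) = 161−11 = 150; sign = (−1)^150 = +1.
The Jacobi symbol (76|161) = +1 (Zolotarev) agrees.

+1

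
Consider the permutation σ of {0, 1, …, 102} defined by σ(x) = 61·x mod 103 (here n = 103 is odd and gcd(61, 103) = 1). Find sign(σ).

+1

Trace 81: π^k(81) = [81, 100, 23, 64, 93, 8, 76] for k=0..6.
Cycle lengths of π_61 on ℤ/103ℤ: [17, 17, 17, 17, 17, 17, 1]; 7 cycles in total.
Σ(ℓ_i−1) = 103−7 = 96; sign = (−1)^96 = +1.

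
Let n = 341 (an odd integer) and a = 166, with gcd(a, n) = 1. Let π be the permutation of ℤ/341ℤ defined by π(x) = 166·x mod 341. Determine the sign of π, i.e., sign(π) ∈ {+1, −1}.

Trace 188: π^k(188) = [188, 177, 56, 89, 111, 12, 287] for k=0..6.
Cycle type of π: 30×11 + 1×11; total 22 cycles.
341 − 22 = 319 transpositions; sign(π) = (−1)^319 = -1.
Check: (166/341) = -1 by Zolotarev.

-1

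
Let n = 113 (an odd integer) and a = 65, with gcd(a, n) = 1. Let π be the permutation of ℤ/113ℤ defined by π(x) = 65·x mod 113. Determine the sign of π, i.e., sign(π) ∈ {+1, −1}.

Trace 1: π^k(1) = [1, 65, 44, 35, 15, 71, 95] for k=0..6.
Decompose π into cycles: lengths [16, 16, 16, 16, 16, 16, 16, 1] (8 cycles, including the fixed point 0).
8 cycles on 113: each ℓ→(−1)^(ℓ−1), product (−1)^105 = -1.
(65|113)_J = -1 (Zolotarev's lemma cross-check).

-1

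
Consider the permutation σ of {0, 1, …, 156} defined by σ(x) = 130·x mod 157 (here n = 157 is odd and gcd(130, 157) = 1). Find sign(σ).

+1

Trace 153: π^k(153) = [153, 108, 67, 75, 16, 39, 46] for k=0..6.
Cycle lengths of π_130 on ℤ/157ℤ: [13, 13, 13, 13, 13, 13, 13, 13, 13, 13, 13, 13, 1]; 13 cycles in total.
Σ(ℓ_i−1) = 157−13 = 144; sign = (−1)^144 = +1.
The Jacobi symbol (130|157) = +1 (Zolotarev) agrees.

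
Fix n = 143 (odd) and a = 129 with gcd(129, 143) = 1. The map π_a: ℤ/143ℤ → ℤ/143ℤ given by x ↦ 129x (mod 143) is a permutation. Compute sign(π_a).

-1

Start at x=129: 129 → 53 → 116 → 92 → 142 → 14 → 90 → … (one orbit).
Cycle lengths of π_129 on ℤ/143ℤ: [10, 10, 10, 10, 10, 10, 10, 10, 10, 10, 10, 10, 10, 2, 2, 2, 2, 2, 2, 1]; 20 cycles in total.
With 20 cycles on 143 points, sign = (−1)^{143−20} = -1.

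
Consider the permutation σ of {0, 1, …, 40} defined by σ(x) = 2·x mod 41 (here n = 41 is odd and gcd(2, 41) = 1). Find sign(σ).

+1

Orbit of 25 under x↦2x: [25, 9, 18, 36, 31, 21, 1]… (length divides ord_41(2)).
Decompose π into cycles: lengths [20, 20, 1] (3 cycles, including the fixed point 0).
With 3 cycles on 41 points, sign = (−1)^{41−3} = +1.
(2|41)_J = +1 (Zolotarev's lemma cross-check).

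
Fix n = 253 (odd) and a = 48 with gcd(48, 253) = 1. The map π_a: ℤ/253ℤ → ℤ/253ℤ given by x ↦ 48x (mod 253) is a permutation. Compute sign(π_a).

Start at x=93: 93 → 163 → 234 → 100 → 246 → 170 → 64 → … (one orbit).
π_48 has 9 disjoint cycles with lengths [55, 55, 55, 55, 11, 11, 5, 5, 1] on {0,…,252}.
Σ(ℓ_i−1) = 253−9 = 244; sign = (−1)^244 = +1.
Via Zolotarev, sign(π_{48}) = (48|253) = +1.

+1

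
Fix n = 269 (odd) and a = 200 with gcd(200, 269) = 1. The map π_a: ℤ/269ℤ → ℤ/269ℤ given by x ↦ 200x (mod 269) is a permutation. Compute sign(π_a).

-1

Trace 66: π^k(66) = [66, 19, 34, 75, 205, 112, 73] for k=0..6.
Cycle type of π: 268 + 1; total 2 cycles.
Σ(ℓ_i−1) = 269−2 = 267; sign = (−1)^267 = -1.
(200|269)_J = -1 (Zolotarev's lemma cross-check).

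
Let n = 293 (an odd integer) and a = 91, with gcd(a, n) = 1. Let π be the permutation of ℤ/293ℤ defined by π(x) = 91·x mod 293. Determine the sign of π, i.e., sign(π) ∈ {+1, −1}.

+1

Trace 1: π^k(1) = [1, 91, 77, 268, 69, 126, 39] for k=0..6.
Cycle lengths of π_91 on ℤ/293ℤ: [73, 73, 73, 73, 1]; 5 cycles in total.
sign(π) = (−1)^{n − #cycles} = (−1)^{293−5} = (−1)^288 = +1.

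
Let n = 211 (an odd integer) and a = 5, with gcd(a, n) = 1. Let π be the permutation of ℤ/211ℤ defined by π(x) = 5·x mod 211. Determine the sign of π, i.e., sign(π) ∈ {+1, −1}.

+1

Start at x=171: 171 → 11 → 55 → 64 → 109 → 123 → 193 → … (one orbit).
π_5 has 7 disjoint cycles with lengths [35, 35, 35, 35, 35, 35, 1] on {0,…,210}.
Σ(ℓ_i−1) = 211−7 = 204; sign = (−1)^204 = +1.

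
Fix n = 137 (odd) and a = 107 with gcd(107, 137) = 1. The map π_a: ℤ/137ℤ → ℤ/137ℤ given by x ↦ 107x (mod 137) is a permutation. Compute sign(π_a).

Start at x=50: 50 → 7 → 64 → 135 → 60 → 118 → 22 → … (one orbit).
π_107 has 3 disjoint cycles with lengths [68, 68, 1] on {0,…,136}.
Σ(ℓ_i−1) = 137−3 = 134; sign = (−1)^134 = +1.

+1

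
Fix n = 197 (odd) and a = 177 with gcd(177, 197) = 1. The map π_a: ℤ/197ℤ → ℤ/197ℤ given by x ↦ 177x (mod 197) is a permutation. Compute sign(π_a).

Start at x=110: 110 → 164 → 69 → 196 → 20 → 191 → 120 → … (one orbit).
Cycle type of π: 28×7 + 1; total 8 cycles.
n − c = 197 − 8 = 189; sign = (−1)^189 = -1.
The Jacobi symbol (177|197) = -1 (Zolotarev) agrees.

-1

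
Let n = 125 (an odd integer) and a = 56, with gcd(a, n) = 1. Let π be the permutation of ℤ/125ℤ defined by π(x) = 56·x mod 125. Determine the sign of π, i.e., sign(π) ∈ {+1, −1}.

Start at x=71: 71 → 101 → 31 → 111 → 91 → 96 → 1 → … (one orbit).
13 cycles of lengths [25, 25, 25, 25, 5, 5, 5, 5, 1, 1, 1, 1, 1].
sign(π) = (−1)^{n − #cycles} = (−1)^{125−13} = (−1)^112 = +1.

+1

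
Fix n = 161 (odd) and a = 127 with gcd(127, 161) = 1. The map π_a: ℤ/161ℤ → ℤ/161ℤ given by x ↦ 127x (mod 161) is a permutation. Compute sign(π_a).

Trace 127: π^k(127) = [127, 29, 141, 36, 64, 78, 85] for k=0..6.
Cycle lengths of π_127 on ℤ/161ℤ: [11, 11, 11, 11, 11, 11, 11, 11, 11, 11, 11, 11, 11, 11, 1, 1, 1, 1, 1, 1, 1]; 21 cycles in total.
n − c = 161 − 21 = 140; sign = (−1)^140 = +1.
(127|161)_J = +1 (Zolotarev's lemma cross-check).

+1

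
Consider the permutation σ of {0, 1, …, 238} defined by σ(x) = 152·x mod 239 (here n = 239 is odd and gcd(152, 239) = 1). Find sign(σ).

Start at x=36: 36 → 214 → 24 → 63 → 16 → 42 → 170 → … (one orbit).
2 cycles of lengths [238, 1].
sign(π) = (−1)^{n − #cycles} = (−1)^{239−2} = (−1)^237 = -1.

-1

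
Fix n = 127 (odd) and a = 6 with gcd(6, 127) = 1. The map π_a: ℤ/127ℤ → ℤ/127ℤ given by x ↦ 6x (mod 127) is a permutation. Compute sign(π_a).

Start at x=96: 96 → 68 → 27 → 35 → 83 → 117 → 67 → … (one orbit).
Decompose π into cycles: lengths [126, 1] (2 cycles, including the fixed point 0).
sign(π) = (−1)^{n − #cycles} = (−1)^{127−2} = (−1)^125 = -1.

-1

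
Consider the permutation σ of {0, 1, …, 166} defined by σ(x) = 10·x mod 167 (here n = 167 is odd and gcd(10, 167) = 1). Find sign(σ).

Orbit of 47 under x↦10x: [47, 136, 24, 73, 62, 119, 21]… (length divides ord_167(10)).
π_10 has 2 disjoint cycles with lengths [166, 1] on {0,…,166}.
n − c = 167 − 2 = 165; sign = (−1)^165 = -1.
The Jacobi symbol (10|167) = -1 (Zolotarev) agrees.

-1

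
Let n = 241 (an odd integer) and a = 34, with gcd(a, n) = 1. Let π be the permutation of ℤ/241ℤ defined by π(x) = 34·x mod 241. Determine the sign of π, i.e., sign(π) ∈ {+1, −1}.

Orbit of 56 under x↦34x: [56, 217, 148, 212, 219, 216, 114]… (length divides ord_241(34)).
The orbit structure of x ↦ 34x mod 241: 2 orbits of sizes [240, 1].
n − c = 241 − 2 = 239; sign = (−1)^239 = -1.

-1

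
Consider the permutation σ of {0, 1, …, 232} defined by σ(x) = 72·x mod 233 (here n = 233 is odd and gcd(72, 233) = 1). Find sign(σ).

Orbit of 98 under x↦72x: [98, 66, 92, 100, 210, 208, 64]… (length divides ord_233(72)).
Cycle lengths of π_72 on ℤ/233ℤ: [116, 116, 1]; 3 cycles in total.
sign(π) = (−1)^{n − #cycles} = (−1)^{233−3} = (−1)^230 = +1.
Via Zolotarev, sign(π_{72}) = (72|233) = +1.

+1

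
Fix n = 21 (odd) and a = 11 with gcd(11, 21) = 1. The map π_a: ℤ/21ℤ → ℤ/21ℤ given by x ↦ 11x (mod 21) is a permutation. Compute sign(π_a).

Start at x=4: 4 → 2 → 1 → 11 → 16 → 8 → 4 (one orbit).
Cycle lengths of π_11 on ℤ/21ℤ: [6, 6, 3, 3, 2, 1]; 6 cycles in total.
n − c = 21 − 6 = 15; sign = (−1)^15 = -1.
Check: (11/21) = -1 by Zolotarev.

-1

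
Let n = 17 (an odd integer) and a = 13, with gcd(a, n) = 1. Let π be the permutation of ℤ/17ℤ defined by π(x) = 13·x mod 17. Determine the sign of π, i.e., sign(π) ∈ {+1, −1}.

Start at x=13: 13 → 16 → 4 → 1 → 13 (one orbit).
Cycle type of π: 4×4 + 1; total 5 cycles.
5 cycles on 17: each ℓ→(−1)^(ℓ−1), product (−1)^12 = +1.

+1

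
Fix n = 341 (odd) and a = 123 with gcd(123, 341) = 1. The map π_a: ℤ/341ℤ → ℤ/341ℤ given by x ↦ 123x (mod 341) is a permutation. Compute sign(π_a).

Orbit of 125 under x↦123x: [125, 30, 280, 340, 218, 216, 311]… (length divides ord_341(123)).
π_123 has 47 disjoint cycles with lengths [10, 10, 10, 10, 10, 10, 10, 10, 10, 10, 10, 10, 10, 10, 10, 10, 10, 10, 10, 10, 10, 10, 10, 10, 10, 10, 10, 10, 10, 10, 10, 2, 2, 2, 2, 2, 2, 2, 2, 2, 2, 2, 2, 2, 2, 2, 1] on {0,…,340}.
341 − 47 = 294 transpositions; sign(π) = (−1)^294 = +1.
The Jacobi symbol (123|341) = +1 (Zolotarev) agrees.

+1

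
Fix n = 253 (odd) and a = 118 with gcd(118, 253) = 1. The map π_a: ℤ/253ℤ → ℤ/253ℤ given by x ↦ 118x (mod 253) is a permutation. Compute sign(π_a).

-1

Orbit of 118 under x↦118x: [118, 9, 50, 81, 197, 223, 2]… (length divides ord_253(118)).
Cycle type of π: 110×2 + 11×2 + 10 + 1; total 6 cycles.
Σ(ℓ_i−1) = 253−6 = 247; sign = (−1)^247 = -1.
Check: (118/253) = -1 by Zolotarev.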